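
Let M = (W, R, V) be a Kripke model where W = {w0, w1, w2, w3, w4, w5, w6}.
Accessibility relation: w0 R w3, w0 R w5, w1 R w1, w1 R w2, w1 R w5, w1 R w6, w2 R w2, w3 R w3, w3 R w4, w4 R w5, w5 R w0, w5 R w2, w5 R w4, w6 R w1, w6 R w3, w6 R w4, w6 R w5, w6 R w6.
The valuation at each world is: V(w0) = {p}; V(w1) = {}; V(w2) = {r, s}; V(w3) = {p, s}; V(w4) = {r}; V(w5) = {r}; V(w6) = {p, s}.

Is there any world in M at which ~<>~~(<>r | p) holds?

No

Recall that <>ψ holds at a world iff ψ holds at some accessible world.
Let φ = ~<>~~(<>r | p). Evaluate φ at each world:
  w0 (successors {w3, w5}): φ is false.
  w1 (successors {w1, w2, w5, w6}): φ is false.
  w2 (successors {w2}): φ is false.
  w3 (successors {w3, w4}): φ is false.
  w4 (successors {w5}): φ is false.
  w5 (successors {w0, w2, w4}): φ is false.
  w6 (successors {w1, w3, w4, w5, w6}): φ is false.
For instance, at w0:
  At w0: <>~~(<>r | p) is true, so ~<>~~(<>r | p) is false.
    At w0: <>~~(<>r | p) requires ~~(<>r | p) at some successor in {w3, w5}.
      ~~(<>r | p) holds at w3, so <>~~(<>r | p) is true at w0.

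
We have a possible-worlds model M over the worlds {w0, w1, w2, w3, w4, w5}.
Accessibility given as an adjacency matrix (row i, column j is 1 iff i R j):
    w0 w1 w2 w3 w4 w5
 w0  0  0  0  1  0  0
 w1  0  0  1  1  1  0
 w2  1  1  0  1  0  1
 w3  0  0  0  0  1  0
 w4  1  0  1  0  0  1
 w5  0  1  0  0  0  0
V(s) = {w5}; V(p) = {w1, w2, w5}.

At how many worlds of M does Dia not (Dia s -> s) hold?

Recall that Dia ψ holds at a world iff ψ holds at some accessible world.
Let φ = Dia not (Dia s -> s). Evaluate φ at each world:
  w0 (successors {w3}): φ is false.
  w1 (successors {w2, w3, w4}): φ is true.
  w2 (successors {w0, w1, w3, w5}): φ is false.
  w3 (successors {w4}): φ is true.
  w4 (successors {w0, w2, w5}): φ is true.
  w5 (successors {w1}): φ is false.
For instance, at w3:
  At w3: Dia not (Dia s -> s) requires not (Dia s -> s) at some successor in {w4}.
    not (Dia s -> s) holds at w4, so Dia not (Dia s -> s) is true at w3.
      At w4: Dia s -> s is false, so not (Dia s -> s) is true.
Satisfying worlds: {w1, w3, w4}

3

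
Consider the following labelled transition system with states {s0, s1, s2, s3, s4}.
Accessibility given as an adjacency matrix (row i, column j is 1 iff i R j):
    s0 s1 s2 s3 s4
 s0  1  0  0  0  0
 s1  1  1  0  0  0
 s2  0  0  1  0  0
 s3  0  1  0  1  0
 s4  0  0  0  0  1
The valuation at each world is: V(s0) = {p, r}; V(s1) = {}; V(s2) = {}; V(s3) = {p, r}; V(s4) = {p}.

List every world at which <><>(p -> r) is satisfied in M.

s0, s1, s2, s3

Let φ = <><>(p -> r). Evaluate φ at each world:
  s0 (successors {s0}): φ is true.
  s1 (successors {s0, s1}): φ is true.
  s2 (successors {s2}): φ is true.
  s3 (successors {s1, s3}): φ is true.
  s4 (successors {s4}): φ is false.
For instance, at s3:
  At s3: <><>(p -> r) requires <>(p -> r) at some successor in {s1, s3}.
    <>(p -> r) holds at s1, so <><>(p -> r) is true at s3.
      At s1: <>(p -> r) requires p -> r at some successor in {s0, s1}.
        p -> r holds at s0, so <>(p -> r) is true at s1.
Satisfying worlds: {s0, s1, s2, s3}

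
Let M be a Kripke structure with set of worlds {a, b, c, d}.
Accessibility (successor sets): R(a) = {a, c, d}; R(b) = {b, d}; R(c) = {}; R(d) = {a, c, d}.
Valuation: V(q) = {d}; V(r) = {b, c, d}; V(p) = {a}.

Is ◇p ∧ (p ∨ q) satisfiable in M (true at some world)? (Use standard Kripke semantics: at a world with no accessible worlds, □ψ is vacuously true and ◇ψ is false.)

Yes

Let φ = ◇p ∧ (p ∨ q). Evaluate φ at each world:
  a (successors {a, c, d}): φ is true.
  b (successors {b, d}): φ is false.
  c (successors ∅): φ is false.
  d (successors {a, c, d}): φ is true.
Detail at a (witness):
  At a: ◇p is true, p ∨ q is true, so ◇p ∧ (p ∨ q) is true.
    At a: ◇p requires p at some successor in {a, c, d}.
      p holds at a, so ◇p is true at a.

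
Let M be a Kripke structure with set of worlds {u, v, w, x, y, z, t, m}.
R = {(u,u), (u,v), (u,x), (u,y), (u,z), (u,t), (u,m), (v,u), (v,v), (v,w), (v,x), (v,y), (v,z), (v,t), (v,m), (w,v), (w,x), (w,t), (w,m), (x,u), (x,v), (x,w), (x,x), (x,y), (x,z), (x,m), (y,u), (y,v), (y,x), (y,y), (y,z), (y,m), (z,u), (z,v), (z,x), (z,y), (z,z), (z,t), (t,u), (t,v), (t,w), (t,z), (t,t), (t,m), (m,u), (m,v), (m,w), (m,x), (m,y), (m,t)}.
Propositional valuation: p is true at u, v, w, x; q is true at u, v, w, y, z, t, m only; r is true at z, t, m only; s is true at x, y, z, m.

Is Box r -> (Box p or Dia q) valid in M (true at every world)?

Yes

Let φ = Box r -> (Box p or Dia q). Evaluate φ at each world:
  u (successors {u, v, x, y, z, t, m}): φ is true.
  v (successors {u, v, w, x, y, z, t, m}): φ is true.
  w (successors {v, x, t, m}): φ is true.
  x (successors {u, v, w, x, y, z, m}): φ is true.
  y (successors {u, v, x, y, z, m}): φ is true.
  z (successors {u, v, x, y, z, t}): φ is true.
  t (successors {u, v, w, z, t, m}): φ is true.
  m (successors {u, v, w, x, y, t}): φ is true.
For instance, at m:
  At m: Box r is false, Box p or Dia q is true, so Box r -> (Box p or Dia q) is true.
    At m: Box r requires r at every successor {u, v, w, x, y, t}.
      r fails at u, so Box r is false at m.
    At m: Box p is false, Dia q is true, so Box p or Dia q is true.
      At m: Box p requires p at every successor {u, v, w, x, y, t}.
        p fails at y, so Box p is false at m.
      At m: Dia q requires q at some successor in {u, v, w, x, y, t}.
        q holds at u, so Dia q is true at m.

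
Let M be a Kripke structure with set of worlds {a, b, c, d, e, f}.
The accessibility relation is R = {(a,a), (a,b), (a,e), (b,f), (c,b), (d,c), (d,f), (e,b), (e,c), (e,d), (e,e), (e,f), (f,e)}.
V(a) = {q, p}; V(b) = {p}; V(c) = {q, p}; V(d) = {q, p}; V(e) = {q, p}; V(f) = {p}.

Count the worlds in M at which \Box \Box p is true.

Recall that \Box ψ holds at a world iff ψ holds at every accessible world, and \Diamond ψ holds iff ψ holds at some accessible world.
Let φ = \Box \Box p. Evaluate φ at each world:
  a (successors {a, b, e}): φ is true.
  b (successors {f}): φ is true.
  c (successors {b}): φ is true.
  d (successors {c, f}): φ is true.
  e (successors {b, c, d, e, f}): φ is true.
  f (successors {e}): φ is true.
For instance, at f:
  At f: \Box \Box p requires \Box p at every successor {e}.
      At e: \Box p requires p at every successor {b, c, d, e, f}.
        At b: p is true.
        At c: p is true.
        At d: p is true.
        At e: p is true.
        At f: p is true.
      So \Box p is true at e.
  So \Box \Box p is true at f.
Satisfying worlds: {a, b, c, d, e, f}

6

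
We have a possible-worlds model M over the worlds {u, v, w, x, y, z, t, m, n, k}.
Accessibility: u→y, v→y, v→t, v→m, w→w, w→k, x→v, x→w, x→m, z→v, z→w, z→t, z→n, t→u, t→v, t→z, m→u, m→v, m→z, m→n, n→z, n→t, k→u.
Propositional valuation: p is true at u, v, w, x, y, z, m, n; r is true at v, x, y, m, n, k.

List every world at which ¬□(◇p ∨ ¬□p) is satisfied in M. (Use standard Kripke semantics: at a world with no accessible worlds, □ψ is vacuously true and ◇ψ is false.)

Let φ = ¬□(◇p ∨ ¬□p). Evaluate φ at each world:
  u (successors {y}): φ is true.
  v (successors {y, t, m}): φ is true.
  w (successors {w, k}): φ is false.
  x (successors {v, w, m}): φ is false.
  y (successors ∅): φ is false.
  z (successors {v, w, t, n}): φ is false.
  t (successors {u, v, z}): φ is false.
  m (successors {u, v, z, n}): φ is false.
  n (successors {z, t}): φ is false.
  k (successors {u}): φ is false.
For instance, at n:
  At n: □(◇p ∨ ¬□p) is true, so ¬□(◇p ∨ ¬□p) is false.
    At n: □(◇p ∨ ¬□p) requires ◇p ∨ ¬□p at every successor {z, t}.
      At z: ◇p ∨ ¬□p is true.
      At t: ◇p ∨ ¬□p is true.
    So □(◇p ∨ ¬□p) is true at n.
Satisfying worlds: {u, v}

u, v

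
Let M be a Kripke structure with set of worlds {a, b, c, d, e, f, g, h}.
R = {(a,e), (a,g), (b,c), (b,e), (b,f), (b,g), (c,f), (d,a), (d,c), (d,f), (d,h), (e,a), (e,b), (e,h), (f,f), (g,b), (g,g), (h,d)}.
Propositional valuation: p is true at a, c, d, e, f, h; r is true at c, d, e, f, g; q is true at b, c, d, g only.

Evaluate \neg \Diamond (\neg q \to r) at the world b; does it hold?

No

At b: \Diamond (\neg q \to r) is true, so \neg \Diamond (\neg q \to r) is false.
  At b: \Diamond (\neg q \to r) requires \neg q \to r at some successor in {c, e, f, g}.
    \neg q \to r holds at c, so \Diamond (\neg q \to r) is true at b.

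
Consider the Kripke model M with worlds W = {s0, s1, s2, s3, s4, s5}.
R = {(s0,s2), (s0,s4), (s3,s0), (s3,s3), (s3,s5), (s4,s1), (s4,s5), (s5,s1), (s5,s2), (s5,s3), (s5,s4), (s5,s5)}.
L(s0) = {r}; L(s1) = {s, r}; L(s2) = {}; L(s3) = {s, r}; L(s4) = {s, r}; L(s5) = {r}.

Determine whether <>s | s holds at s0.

Yes

At s0: <>s is true, s is false, so <>s | s is true.
  At s0: <>s requires s at some successor in {s2, s4}.
    s holds at s4, so <>s is true at s0.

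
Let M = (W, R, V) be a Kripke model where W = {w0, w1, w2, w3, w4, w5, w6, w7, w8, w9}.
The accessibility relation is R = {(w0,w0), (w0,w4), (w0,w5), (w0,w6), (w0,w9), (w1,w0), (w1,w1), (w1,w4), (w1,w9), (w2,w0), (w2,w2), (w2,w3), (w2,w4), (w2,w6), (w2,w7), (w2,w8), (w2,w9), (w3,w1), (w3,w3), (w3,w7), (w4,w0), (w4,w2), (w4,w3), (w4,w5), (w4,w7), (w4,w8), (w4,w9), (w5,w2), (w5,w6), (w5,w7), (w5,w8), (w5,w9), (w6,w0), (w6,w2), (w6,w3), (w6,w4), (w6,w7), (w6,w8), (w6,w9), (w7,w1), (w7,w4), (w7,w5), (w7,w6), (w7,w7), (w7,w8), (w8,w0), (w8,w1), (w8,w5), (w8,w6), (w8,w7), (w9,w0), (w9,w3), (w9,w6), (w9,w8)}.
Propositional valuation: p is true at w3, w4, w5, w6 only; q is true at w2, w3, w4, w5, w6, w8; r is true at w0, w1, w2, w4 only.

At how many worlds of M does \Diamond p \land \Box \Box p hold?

Let φ = \Diamond p \land \Box \Box p. Evaluate φ at each world:
  w0 (successors {w0, w4, w5, w6, w9}): φ is false.
  w1 (successors {w0, w1, w4, w9}): φ is false.
  w2 (successors {w0, w2, w3, w4, w6, w7, w8, w9}): φ is false.
  w3 (successors {w1, w3, w7}): φ is false.
  w4 (successors {w0, w2, w3, w5, w7, w8, w9}): φ is false.
  w5 (successors {w2, w6, w7, w8, w9}): φ is false.
  w6 (successors {w0, w2, w3, w4, w7, w8, w9}): φ is false.
  w7 (successors {w1, w4, w5, w6, w7, w8}): φ is false.
  w8 (successors {w0, w1, w5, w6, w7}): φ is false.
  w9 (successors {w0, w3, w6, w8}): φ is false.
For instance, at w6:
  At w6: \Diamond p is true, \Box \Box p is false, so \Diamond p \land \Box \Box p is false.
    At w6: \Diamond p requires p at some successor in {w0, w2, w3, w4, w7, w8, w9}.
      p holds at w3, so \Diamond p is true at w6.
    At w6: \Box \Box p requires \Box p at every successor {w0, w2, w3, w4, w7, w8, w9}.
      \Box p fails at w0, so \Box \Box p is false at w6.
Satisfying worlds: none.

0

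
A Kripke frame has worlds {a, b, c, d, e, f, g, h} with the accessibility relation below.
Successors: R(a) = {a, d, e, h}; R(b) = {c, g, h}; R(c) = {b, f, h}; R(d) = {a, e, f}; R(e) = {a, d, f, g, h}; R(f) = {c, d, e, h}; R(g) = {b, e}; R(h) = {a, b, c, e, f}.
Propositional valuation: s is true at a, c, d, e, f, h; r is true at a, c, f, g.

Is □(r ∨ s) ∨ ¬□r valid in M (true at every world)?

Let φ = □(r ∨ s) ∨ ¬□r. Evaluate φ at each world:
  a (successors {a, d, e, h}): φ is true.
  b (successors {c, g, h}): φ is true.
  c (successors {b, f, h}): φ is true.
  d (successors {a, e, f}): φ is true.
  e (successors {a, d, f, g, h}): φ is true.
  f (successors {c, d, e, h}): φ is true.
  g (successors {b, e}): φ is true.
  h (successors {a, b, c, e, f}): φ is true.
For instance, at e:
  At e: □(r ∨ s) is true, ¬□r is true, so □(r ∨ s) ∨ ¬□r is true.
    At e: □(r ∨ s) requires r ∨ s at every successor {a, d, f, g, h}.
      At a: r ∨ s is true.
      At d: r ∨ s is true.
      At f: r ∨ s is true.
      At g: r ∨ s is true.
      At h: r ∨ s is true.
    So □(r ∨ s) is true at e.
    At e: □r is false, so ¬□r is true.
      At e: □r requires r at every successor {a, d, f, g, h}.
        r fails at d, so □r is false at e.

Yes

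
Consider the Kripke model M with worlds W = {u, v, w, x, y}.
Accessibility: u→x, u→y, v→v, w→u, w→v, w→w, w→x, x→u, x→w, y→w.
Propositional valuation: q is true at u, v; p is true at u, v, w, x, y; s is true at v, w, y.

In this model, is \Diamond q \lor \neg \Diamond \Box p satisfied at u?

At u: \Diamond q is false, \neg \Diamond \Box p is false, so \Diamond q \lor \neg \Diamond \Box p is false.
  At u: \Diamond q requires q at some successor in {x, y}.
    At x: q is false.
    At y: q is false.
  So \Diamond q is false at u.
  At u: \Diamond \Box p is true, so \neg \Diamond \Box p is false.
    At u: \Diamond \Box p requires \Box p at some successor in {x, y}.
      \Box p holds at x, so \Diamond \Box p is true at u.

No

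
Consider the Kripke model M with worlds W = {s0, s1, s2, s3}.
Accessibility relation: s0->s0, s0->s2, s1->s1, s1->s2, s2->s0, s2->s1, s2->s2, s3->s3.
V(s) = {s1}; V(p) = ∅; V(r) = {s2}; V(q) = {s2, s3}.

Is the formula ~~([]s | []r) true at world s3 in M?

Recall that []ψ holds at a world iff ψ holds at every accessible world, and <>ψ holds iff ψ holds at some accessible world.
At s3: ~([]s | []r) is true, so ~~([]s | []r) is false.
  At s3: []s | []r is false, so ~([]s | []r) is true.
    At s3: []s is false, []r is false, so []s | []r is false.
      At s3: []s requires s at every successor {s3}.
        s fails at s3, so []s is false at s3.
      At s3: []r requires r at every successor {s3}.
        r fails at s3, so []r is false at s3.

No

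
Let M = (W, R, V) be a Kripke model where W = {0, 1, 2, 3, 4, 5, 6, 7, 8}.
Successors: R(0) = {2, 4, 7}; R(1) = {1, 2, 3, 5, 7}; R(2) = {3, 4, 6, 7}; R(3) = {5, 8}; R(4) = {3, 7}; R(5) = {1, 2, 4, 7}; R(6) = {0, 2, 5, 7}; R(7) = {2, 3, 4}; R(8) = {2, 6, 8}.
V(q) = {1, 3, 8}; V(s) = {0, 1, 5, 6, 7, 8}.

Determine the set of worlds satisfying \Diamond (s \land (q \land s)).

1, 3, 5, 8

Recall that \Diamond ψ holds at a world iff ψ holds at some accessible world.
Let φ = \Diamond (s \land (q \land s)). Evaluate φ at each world:
  0 (successors {2, 4, 7}): φ is false.
  1 (successors {1, 2, 3, 5, 7}): φ is true.
  2 (successors {3, 4, 6, 7}): φ is false.
  3 (successors {5, 8}): φ is true.
  4 (successors {3, 7}): φ is false.
  5 (successors {1, 2, 4, 7}): φ is true.
  6 (successors {0, 2, 5, 7}): φ is false.
  7 (successors {2, 3, 4}): φ is false.
  8 (successors {2, 6, 8}): φ is true.
For instance, at 8:
  At 8: \Diamond (s \land (q \land s)) requires s \land (q \land s) at some successor in {2, 6, 8}.
    s \land (q \land s) holds at 8, so \Diamond (s \land (q \land s)) is true at 8.
Satisfying worlds: {1, 3, 5, 8}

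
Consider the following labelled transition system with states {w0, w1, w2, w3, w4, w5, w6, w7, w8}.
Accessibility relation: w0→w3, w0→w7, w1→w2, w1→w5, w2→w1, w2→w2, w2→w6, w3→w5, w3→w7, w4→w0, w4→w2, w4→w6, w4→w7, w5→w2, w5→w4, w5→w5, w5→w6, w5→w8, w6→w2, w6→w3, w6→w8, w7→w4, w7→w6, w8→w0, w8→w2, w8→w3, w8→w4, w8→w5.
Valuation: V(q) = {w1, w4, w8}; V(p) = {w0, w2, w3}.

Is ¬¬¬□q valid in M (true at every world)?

Yes

Let φ = ¬¬¬□q. Evaluate φ at each world:
  w0 (successors {w3, w7}): φ is true.
  w1 (successors {w2, w5}): φ is true.
  w2 (successors {w1, w2, w6}): φ is true.
  w3 (successors {w5, w7}): φ is true.
  w4 (successors {w0, w2, w6, w7}): φ is true.
  w5 (successors {w2, w4, w5, w6, w8}): φ is true.
  w6 (successors {w2, w3, w8}): φ is true.
  w7 (successors {w4, w6}): φ is true.
  w8 (successors {w0, w2, w3, w4, w5}): φ is true.
For instance, at w8:
  At w8: ¬¬□q is false, so ¬¬¬□q is true.
    At w8: ¬□q is true, so ¬¬□q is false.
      At w8: □q is false, so ¬□q is true.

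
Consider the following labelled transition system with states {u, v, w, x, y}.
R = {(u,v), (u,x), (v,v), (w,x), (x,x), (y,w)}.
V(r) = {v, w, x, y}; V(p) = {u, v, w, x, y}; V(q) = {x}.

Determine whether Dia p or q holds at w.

Yes

Recall that Dia ψ holds at a world iff ψ holds at some accessible world.
At w: Dia p is true, q is false, so Dia p or q is true.
  At w: Dia p requires p at some successor in {x}.
    p holds at x, so Dia p is true at w.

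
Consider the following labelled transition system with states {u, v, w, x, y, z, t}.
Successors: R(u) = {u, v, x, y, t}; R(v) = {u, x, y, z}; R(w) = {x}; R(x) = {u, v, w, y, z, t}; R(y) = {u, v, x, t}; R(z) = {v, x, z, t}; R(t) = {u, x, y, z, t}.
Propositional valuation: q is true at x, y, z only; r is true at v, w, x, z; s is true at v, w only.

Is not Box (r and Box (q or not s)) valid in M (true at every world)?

Yes

Let φ = not Box (r and Box (q or not s)). Evaluate φ at each world:
  u (successors {u, v, x, y, t}): φ is true.
  v (successors {u, x, y, z}): φ is true.
  w (successors {x}): φ is true.
  x (successors {u, v, w, y, z, t}): φ is true.
  y (successors {u, v, x, t}): φ is true.
  z (successors {v, x, z, t}): φ is true.
  t (successors {u, x, y, z, t}): φ is true.
For instance, at v:
  At v: Box (r and Box (q or not s)) is false, so not Box (r and Box (q or not s)) is true.
    At v: Box (r and Box (q or not s)) requires r and Box (q or not s) at every successor {u, x, y, z}.
      r and Box (q or not s) fails at u, so Box (r and Box (q or not s)) is false at v.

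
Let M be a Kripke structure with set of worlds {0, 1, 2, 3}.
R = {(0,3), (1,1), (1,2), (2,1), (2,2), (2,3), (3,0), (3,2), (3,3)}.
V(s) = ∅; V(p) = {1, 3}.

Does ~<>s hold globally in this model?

Yes

Recall that <>ψ holds at a world iff ψ holds at some accessible world.
Let φ = ~<>s. Evaluate φ at each world:
  0 (successors {3}): φ is true.
  1 (successors {1, 2}): φ is true.
  2 (successors {1, 2, 3}): φ is true.
  3 (successors {0, 2, 3}): φ is true.
For instance, at 0:
  At 0: <>s is false, so ~<>s is true.
    At 0: <>s requires s at some successor in {3}.
      At 3: s is false.
    So <>s is false at 0.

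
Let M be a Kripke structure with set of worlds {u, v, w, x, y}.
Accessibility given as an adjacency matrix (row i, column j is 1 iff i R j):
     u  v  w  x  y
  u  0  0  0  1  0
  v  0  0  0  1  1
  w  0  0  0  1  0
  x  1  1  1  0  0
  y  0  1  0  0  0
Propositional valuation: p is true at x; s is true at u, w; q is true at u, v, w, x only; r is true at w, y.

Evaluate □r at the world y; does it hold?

No

Recall that □ψ holds at a world iff ψ holds at every accessible world, and ◇ψ holds iff ψ holds at some accessible world.
At y: □r requires r at every successor {v}.
  r fails at v, so □r is false at y.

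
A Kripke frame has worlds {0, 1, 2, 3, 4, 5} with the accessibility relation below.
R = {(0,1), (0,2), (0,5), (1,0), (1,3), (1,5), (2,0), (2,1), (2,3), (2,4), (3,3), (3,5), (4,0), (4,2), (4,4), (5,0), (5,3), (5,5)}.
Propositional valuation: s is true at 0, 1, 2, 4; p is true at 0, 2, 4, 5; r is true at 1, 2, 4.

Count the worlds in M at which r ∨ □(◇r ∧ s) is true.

Recall that □ψ holds at a world iff ψ holds at every accessible world, and ◇ψ holds iff ψ holds at some accessible world.
Let φ = r ∨ □(◇r ∧ s). Evaluate φ at each world:
  0 (successors {1, 2, 5}): φ is false.
  1 (successors {0, 3, 5}): φ is true.
  2 (successors {0, 1, 3, 4}): φ is true.
  3 (successors {3, 5}): φ is false.
  4 (successors {0, 2, 4}): φ is true.
  5 (successors {0, 3, 5}): φ is false.
For instance, at 2:
  At 2: r is true, □(◇r ∧ s) is false, so r ∨ □(◇r ∧ s) is true.
    At 2: □(◇r ∧ s) requires ◇r ∧ s at every successor {0, 1, 3, 4}.
      ◇r ∧ s fails at 1, so □(◇r ∧ s) is false at 2.
Satisfying worlds: {1, 2, 4}

3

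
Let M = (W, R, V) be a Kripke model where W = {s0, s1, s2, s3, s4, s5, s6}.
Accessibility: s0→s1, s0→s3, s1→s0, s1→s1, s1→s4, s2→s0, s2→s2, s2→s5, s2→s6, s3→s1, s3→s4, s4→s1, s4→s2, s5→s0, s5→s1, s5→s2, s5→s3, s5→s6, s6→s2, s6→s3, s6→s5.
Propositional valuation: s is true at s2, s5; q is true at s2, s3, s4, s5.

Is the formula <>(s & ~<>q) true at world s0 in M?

At s0: <>(s & ~<>q) requires s & ~<>q at some successor in {s1, s3}.
  At s1: s & ~<>q is false.
  At s3: s & ~<>q is false.
So <>(s & ~<>q) is false at s0.

No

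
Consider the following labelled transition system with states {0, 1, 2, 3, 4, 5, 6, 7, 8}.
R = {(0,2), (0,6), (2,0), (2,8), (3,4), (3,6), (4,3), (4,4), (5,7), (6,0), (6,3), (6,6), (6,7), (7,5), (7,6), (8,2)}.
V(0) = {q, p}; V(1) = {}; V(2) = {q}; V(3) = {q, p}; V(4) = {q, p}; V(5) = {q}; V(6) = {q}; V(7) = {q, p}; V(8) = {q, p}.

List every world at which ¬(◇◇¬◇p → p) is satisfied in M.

Let φ = ¬(◇◇¬◇p → p). Evaluate φ at each world:
  0 (successors {2, 6}): φ is false.
  1 (successors ∅): φ is false.
  2 (successors {0, 8}): φ is false.
  3 (successors {4, 6}): φ is false.
  4 (successors {3, 4}): φ is false.
  5 (successors {7}): φ is false.
  6 (successors {0, 3, 6, 7}): φ is true.
  7 (successors {5, 6}): φ is false.
  8 (successors {2}): φ is false.
For instance, at 7:
  At 7: ◇◇¬◇p → p is true, so ¬(◇◇¬◇p → p) is false.
    At 7: ◇◇¬◇p is true, p is true, so ◇◇¬◇p → p is true.
      At 7: ◇◇¬◇p requires ◇¬◇p at some successor in {5, 6}.
        ◇¬◇p holds at 5, so ◇◇¬◇p is true at 7.
Satisfying worlds: {6}

6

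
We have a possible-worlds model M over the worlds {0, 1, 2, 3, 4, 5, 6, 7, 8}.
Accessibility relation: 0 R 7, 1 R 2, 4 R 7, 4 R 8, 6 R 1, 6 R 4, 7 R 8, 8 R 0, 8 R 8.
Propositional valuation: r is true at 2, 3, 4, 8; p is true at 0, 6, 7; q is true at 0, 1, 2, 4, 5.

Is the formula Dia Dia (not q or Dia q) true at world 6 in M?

Yes

At 6: Dia Dia (not q or Dia q) requires Dia (not q or Dia q) at some successor in {1, 4}.
  Dia (not q or Dia q) holds at 4, so Dia Dia (not q or Dia q) is true at 6.
    At 4: Dia (not q or Dia q) requires not q or Dia q at some successor in {7, 8}.
      not q or Dia q holds at 7, so Dia (not q or Dia q) is true at 4.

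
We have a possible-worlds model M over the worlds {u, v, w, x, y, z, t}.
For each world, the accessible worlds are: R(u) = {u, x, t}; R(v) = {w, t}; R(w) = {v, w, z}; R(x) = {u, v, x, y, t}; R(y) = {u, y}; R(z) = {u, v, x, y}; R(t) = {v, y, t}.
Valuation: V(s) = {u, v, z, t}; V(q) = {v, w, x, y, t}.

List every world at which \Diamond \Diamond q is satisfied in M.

Let φ = \Diamond \Diamond q. Evaluate φ at each world:
  u (successors {u, x, t}): φ is true.
  v (successors {w, t}): φ is true.
  w (successors {v, w, z}): φ is true.
  x (successors {u, v, x, y, t}): φ is true.
  y (successors {u, y}): φ is true.
  z (successors {u, v, x, y}): φ is true.
  t (successors {v, y, t}): φ is true.
For instance, at w:
  At w: \Diamond \Diamond q requires \Diamond q at some successor in {v, w, z}.
    \Diamond q holds at v, so \Diamond \Diamond q is true at w.
      At v: \Diamond q requires q at some successor in {w, t}.
        q holds at w, so \Diamond q is true at v.
Satisfying worlds: {u, v, w, x, y, z, t}

u, v, w, x, y, z, t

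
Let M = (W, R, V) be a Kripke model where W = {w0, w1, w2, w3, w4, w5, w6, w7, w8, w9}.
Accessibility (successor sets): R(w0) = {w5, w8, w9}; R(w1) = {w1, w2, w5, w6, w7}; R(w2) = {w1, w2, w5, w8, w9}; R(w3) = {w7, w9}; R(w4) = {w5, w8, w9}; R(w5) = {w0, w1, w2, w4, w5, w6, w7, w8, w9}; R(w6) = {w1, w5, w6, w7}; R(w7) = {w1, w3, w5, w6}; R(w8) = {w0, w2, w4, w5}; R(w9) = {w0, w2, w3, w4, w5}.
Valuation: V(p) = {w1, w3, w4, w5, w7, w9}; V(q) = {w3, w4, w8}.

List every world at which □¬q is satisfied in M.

Let φ = □¬q. Evaluate φ at each world:
  w0 (successors {w5, w8, w9}): φ is false.
  w1 (successors {w1, w2, w5, w6, w7}): φ is true.
  w2 (successors {w1, w2, w5, w8, w9}): φ is false.
  w3 (successors {w7, w9}): φ is true.
  w4 (successors {w5, w8, w9}): φ is false.
  w5 (successors {w0, w1, w2, w4, w5, w6, w7, w8, w9}): φ is false.
  w6 (successors {w1, w5, w6, w7}): φ is true.
  w7 (successors {w1, w3, w5, w6}): φ is false.
  w8 (successors {w0, w2, w4, w5}): φ is false.
  w9 (successors {w0, w2, w3, w4, w5}): φ is false.
For instance, at w2:
  At w2: □¬q requires ¬q at every successor {w1, w2, w5, w8, w9}.
    ¬q fails at w8, so □¬q is false at w2.
Satisfying worlds: {w1, w3, w6}

w1, w3, w6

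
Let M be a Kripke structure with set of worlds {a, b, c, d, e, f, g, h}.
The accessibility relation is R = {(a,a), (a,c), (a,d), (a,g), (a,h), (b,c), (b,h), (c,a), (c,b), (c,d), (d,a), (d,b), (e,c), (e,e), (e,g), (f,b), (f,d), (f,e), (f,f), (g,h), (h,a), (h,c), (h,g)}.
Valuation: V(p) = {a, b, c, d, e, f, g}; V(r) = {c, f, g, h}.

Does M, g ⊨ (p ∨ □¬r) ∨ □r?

Yes

Recall that □ψ holds at a world iff ψ holds at every accessible world, and ◇ψ holds iff ψ holds at some accessible world.
At g: p ∨ □¬r is true, □r is true, so (p ∨ □¬r) ∨ □r is true.
  At g: p is true, □¬r is false, so p ∨ □¬r is true.
    At g: □¬r requires ¬r at every successor {h}.
      ¬r fails at h, so □¬r is false at g.
  At g: □r requires r at every successor {h}.
    At h: r is true.
  So □r is true at g.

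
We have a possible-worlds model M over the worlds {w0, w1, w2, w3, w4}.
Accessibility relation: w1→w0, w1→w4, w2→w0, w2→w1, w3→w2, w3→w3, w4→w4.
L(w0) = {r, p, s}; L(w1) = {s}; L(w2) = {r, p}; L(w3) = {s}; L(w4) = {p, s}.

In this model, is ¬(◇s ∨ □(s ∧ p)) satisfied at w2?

At w2: ◇s ∨ □(s ∧ p) is true, so ¬(◇s ∨ □(s ∧ p)) is false.
  At w2: ◇s is true, □(s ∧ p) is false, so ◇s ∨ □(s ∧ p) is true.
    At w2: ◇s requires s at some successor in {w0, w1}.
      s holds at w0, so ◇s is true at w2.
    At w2: □(s ∧ p) requires s ∧ p at every successor {w0, w1}.
      s ∧ p fails at w1, so □(s ∧ p) is false at w2.

No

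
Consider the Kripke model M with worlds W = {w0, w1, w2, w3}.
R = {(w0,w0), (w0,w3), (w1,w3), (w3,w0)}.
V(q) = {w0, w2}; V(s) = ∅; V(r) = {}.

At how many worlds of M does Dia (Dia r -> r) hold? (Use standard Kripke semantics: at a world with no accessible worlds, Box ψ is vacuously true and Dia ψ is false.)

Let φ = Dia (Dia r -> r). Evaluate φ at each world:
  w0 (successors {w0, w3}): φ is true.
  w1 (successors {w3}): φ is true.
  w2 (successors ∅): φ is false.
  w3 (successors {w0}): φ is true.
For instance, at w0:
  At w0: Dia (Dia r -> r) requires Dia r -> r at some successor in {w0, w3}.
    Dia r -> r holds at w0, so Dia (Dia r -> r) is true at w0.
      At w0: Dia r is false, r is false, so Dia r -> r is true.
Satisfying worlds: {w0, w1, w3}

3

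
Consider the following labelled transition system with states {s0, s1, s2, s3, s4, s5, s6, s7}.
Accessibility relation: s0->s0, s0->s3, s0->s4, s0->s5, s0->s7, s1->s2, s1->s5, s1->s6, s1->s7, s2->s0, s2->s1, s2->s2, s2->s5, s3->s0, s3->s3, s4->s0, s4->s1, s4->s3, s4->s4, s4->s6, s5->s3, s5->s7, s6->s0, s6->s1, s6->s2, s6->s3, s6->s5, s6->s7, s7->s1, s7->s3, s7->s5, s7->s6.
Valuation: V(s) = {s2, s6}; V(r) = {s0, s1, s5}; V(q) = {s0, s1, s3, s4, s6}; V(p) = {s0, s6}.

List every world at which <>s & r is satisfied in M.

Let φ = <>s & r. Evaluate φ at each world:
  s0 (successors {s0, s3, s4, s5, s7}): φ is false.
  s1 (successors {s2, s5, s6, s7}): φ is true.
  s2 (successors {s0, s1, s2, s5}): φ is false.
  s3 (successors {s0, s3}): φ is false.
  s4 (successors {s0, s1, s3, s4, s6}): φ is false.
  s5 (successors {s3, s7}): φ is false.
  s6 (successors {s0, s1, s2, s3, s5, s7}): φ is false.
  s7 (successors {s1, s3, s5, s6}): φ is false.
For instance, at s6:
  At s6: <>s is true, r is false, so <>s & r is false.
    At s6: <>s requires s at some successor in {s0, s1, s2, s3, s5, s7}.
      s holds at s2, so <>s is true at s6.
Satisfying worlds: {s1}

s1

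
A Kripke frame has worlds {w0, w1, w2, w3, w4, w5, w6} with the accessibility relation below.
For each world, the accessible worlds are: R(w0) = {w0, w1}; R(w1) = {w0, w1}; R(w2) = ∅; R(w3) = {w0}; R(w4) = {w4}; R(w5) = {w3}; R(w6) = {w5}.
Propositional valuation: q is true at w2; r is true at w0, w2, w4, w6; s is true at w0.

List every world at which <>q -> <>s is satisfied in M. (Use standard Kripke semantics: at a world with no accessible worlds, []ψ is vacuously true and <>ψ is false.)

w0, w1, w2, w3, w4, w5, w6

Let φ = <>q -> <>s. Evaluate φ at each world:
  w0 (successors {w0, w1}): φ is true.
  w1 (successors {w0, w1}): φ is true.
  w2 (successors ∅): φ is true.
  w3 (successors {w0}): φ is true.
  w4 (successors {w4}): φ is true.
  w5 (successors {w3}): φ is true.
  w6 (successors {w5}): φ is true.
For instance, at w4:
  At w4: <>q is false, <>s is false, so <>q -> <>s is true.
    At w4: <>q requires q at some successor in {w4}.
      At w4: q is false.
    So <>q is false at w4.
    At w4: <>s requires s at some successor in {w4}.
      At w4: s is false.
    So <>s is false at w4.
Satisfying worlds: {w0, w1, w2, w3, w4, w5, w6}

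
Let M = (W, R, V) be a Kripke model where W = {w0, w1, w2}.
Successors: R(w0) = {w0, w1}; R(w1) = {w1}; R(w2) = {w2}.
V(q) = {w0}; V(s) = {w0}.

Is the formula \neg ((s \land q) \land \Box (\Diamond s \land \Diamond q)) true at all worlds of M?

Let φ = \neg ((s \land q) \land \Box (\Diamond s \land \Diamond q)). Evaluate φ at each world:
  w0 (successors {w0, w1}): φ is true.
  w1 (successors {w1}): φ is true.
  w2 (successors {w2}): φ is true.
For instance, at w2:
  At w2: (s \land q) \land \Box (\Diamond s \land \Diamond q) is false, so \neg ((s \land q) \land \Box (\Diamond s \land \Diamond q)) is true.
    At w2: s \land q is false, \Box (\Diamond s \land \Diamond q) is false, so (s \land q) \land \Box (\Diamond s \land \Diamond q) is false.
      At w2: \Box (\Diamond s \land \Diamond q) requires \Diamond s \land \Diamond q at every successor {w2}.
        \Diamond s \land \Diamond q fails at w2, so \Box (\Diamond s \land \Diamond q) is false at w2.

Yes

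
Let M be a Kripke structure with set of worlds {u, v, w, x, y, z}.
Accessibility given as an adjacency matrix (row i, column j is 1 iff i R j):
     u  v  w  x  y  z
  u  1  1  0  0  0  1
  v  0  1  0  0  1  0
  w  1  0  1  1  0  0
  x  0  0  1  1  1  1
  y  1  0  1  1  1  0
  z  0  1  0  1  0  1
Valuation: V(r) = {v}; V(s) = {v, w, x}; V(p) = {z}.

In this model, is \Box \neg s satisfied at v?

No

At v: \Box \neg s requires \neg s at every successor {v, y}.
  \neg s fails at v, so \Box \neg s is false at v.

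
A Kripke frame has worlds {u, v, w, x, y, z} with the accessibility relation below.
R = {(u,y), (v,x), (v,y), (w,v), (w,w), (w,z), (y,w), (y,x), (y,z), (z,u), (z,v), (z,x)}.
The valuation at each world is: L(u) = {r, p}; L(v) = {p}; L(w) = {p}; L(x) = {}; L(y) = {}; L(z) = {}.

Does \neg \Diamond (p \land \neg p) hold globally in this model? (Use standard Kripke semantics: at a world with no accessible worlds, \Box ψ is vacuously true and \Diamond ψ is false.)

Yes

Let φ = \neg \Diamond (p \land \neg p). Evaluate φ at each world:
  u (successors {y}): φ is true.
  v (successors {x, y}): φ is true.
  w (successors {v, w, z}): φ is true.
  x (successors ∅): φ is true.
  y (successors {w, x, z}): φ is true.
  z (successors {u, v, x}): φ is true.
For instance, at v:
  At v: \Diamond (p \land \neg p) is false, so \neg \Diamond (p \land \neg p) is true.
    At v: \Diamond (p \land \neg p) requires p \land \neg p at some successor in {x, y}.
      At x: p \land \neg p is false.
      At y: p \land \neg p is false.
    So \Diamond (p \land \neg p) is false at v.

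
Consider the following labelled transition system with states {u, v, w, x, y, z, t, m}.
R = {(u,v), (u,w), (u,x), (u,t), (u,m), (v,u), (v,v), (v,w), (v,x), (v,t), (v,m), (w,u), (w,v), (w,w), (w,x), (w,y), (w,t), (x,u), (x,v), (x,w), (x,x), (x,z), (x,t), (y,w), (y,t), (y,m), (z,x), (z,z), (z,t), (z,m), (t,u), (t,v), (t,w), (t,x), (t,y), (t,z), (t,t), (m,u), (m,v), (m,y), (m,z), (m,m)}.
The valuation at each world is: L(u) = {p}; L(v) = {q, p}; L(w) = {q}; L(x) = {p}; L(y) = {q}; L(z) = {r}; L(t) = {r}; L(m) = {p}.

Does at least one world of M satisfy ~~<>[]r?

No

Let φ = ~~<>[]r. Evaluate φ at each world:
  u (successors {v, w, x, t, m}): φ is false.
  v (successors {u, v, w, x, t, m}): φ is false.
  w (successors {u, v, w, x, y, t}): φ is false.
  x (successors {u, v, w, x, z, t}): φ is false.
  y (successors {w, t, m}): φ is false.
  z (successors {x, z, t, m}): φ is false.
  t (successors {u, v, w, x, y, z, t}): φ is false.
  m (successors {u, v, y, z, m}): φ is false.
For instance, at t:
  At t: ~<>[]r is true, so ~~<>[]r is false.
    At t: <>[]r is false, so ~<>[]r is true.
      At t: <>[]r requires []r at some successor in {u, v, w, x, y, z, t}.
        At u: []r is false.
        At v: []r is false.
        At w: []r is false.
        At x: []r is false.
        At y: []r is false.
        At z: []r is false.
        At t: []r is false.
      So <>[]r is false at t.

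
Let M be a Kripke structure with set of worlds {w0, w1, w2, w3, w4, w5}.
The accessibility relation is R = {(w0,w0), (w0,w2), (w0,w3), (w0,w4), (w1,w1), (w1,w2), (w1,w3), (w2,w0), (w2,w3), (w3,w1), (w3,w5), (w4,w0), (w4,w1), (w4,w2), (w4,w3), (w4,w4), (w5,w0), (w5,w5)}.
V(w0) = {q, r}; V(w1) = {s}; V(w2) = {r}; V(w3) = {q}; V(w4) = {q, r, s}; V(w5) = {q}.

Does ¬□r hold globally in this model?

Let φ = ¬□r. Evaluate φ at each world:
  w0 (successors {w0, w2, w3, w4}): φ is true.
  w1 (successors {w1, w2, w3}): φ is true.
  w2 (successors {w0, w3}): φ is true.
  w3 (successors {w1, w5}): φ is true.
  w4 (successors {w0, w1, w2, w3, w4}): φ is true.
  w5 (successors {w0, w5}): φ is true.
For instance, at w5:
  At w5: □r is false, so ¬□r is true.
    At w5: □r requires r at every successor {w0, w5}.
      r fails at w5, so □r is false at w5.

Yes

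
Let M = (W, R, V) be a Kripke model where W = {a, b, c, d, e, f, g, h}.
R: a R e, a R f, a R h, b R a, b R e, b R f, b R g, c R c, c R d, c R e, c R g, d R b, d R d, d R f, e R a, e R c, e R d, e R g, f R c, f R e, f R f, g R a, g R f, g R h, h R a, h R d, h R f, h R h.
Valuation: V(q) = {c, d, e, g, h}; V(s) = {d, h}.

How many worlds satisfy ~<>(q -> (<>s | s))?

0

Let φ = ~<>(q -> (<>s | s)). Evaluate φ at each world:
  a (successors {e, f, h}): φ is false.
  b (successors {a, e, f, g}): φ is false.
  c (successors {c, d, e, g}): φ is false.
  d (successors {b, d, f}): φ is false.
  e (successors {a, c, d, g}): φ is false.
  f (successors {c, e, f}): φ is false.
  g (successors {a, f, h}): φ is false.
  h (successors {a, d, f, h}): φ is false.
For instance, at h:
  At h: <>(q -> (<>s | s)) is true, so ~<>(q -> (<>s | s)) is false.
    At h: <>(q -> (<>s | s)) requires q -> (<>s | s) at some successor in {a, d, f, h}.
      q -> (<>s | s) holds at a, so <>(q -> (<>s | s)) is true at h.
Satisfying worlds: none.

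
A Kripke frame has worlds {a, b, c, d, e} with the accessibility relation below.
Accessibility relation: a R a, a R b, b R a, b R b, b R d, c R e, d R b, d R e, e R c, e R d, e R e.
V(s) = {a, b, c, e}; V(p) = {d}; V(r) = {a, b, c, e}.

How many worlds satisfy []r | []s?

Let φ = []r | []s. Evaluate φ at each world:
  a (successors {a, b}): φ is true.
  b (successors {a, b, d}): φ is false.
  c (successors {e}): φ is true.
  d (successors {b, e}): φ is true.
  e (successors {c, d, e}): φ is false.
For instance, at a:
  At a: []r is true, []s is true, so []r | []s is true.
    At a: []r requires r at every successor {a, b}.
      At a: r is true.
      At b: r is true.
    So []r is true at a.
    At a: []s requires s at every successor {a, b}.
      At a: s is true.
      At b: s is true.
    So []s is true at a.
Satisfying worlds: {a, c, d}

3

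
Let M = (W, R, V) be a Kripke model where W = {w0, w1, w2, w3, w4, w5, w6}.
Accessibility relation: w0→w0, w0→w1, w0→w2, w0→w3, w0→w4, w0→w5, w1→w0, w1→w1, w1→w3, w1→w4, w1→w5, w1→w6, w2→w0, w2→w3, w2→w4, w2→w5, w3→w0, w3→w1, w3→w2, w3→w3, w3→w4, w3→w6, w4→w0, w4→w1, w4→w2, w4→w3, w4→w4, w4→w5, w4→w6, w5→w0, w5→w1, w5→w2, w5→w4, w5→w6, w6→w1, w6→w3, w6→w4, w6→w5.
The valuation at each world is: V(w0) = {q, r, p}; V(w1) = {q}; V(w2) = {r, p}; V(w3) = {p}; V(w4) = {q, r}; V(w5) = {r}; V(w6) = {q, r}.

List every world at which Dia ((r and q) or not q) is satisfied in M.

Let φ = Dia ((r and q) or not q). Evaluate φ at each world:
  w0 (successors {w0, w1, w2, w3, w4, w5}): φ is true.
  w1 (successors {w0, w1, w3, w4, w5, w6}): φ is true.
  w2 (successors {w0, w3, w4, w5}): φ is true.
  w3 (successors {w0, w1, w2, w3, w4, w6}): φ is true.
  w4 (successors {w0, w1, w2, w3, w4, w5, w6}): φ is true.
  w5 (successors {w0, w1, w2, w4, w6}): φ is true.
  w6 (successors {w1, w3, w4, w5}): φ is true.
For instance, at w6:
  At w6: Dia ((r and q) or not q) requires (r and q) or not q at some successor in {w1, w3, w4, w5}.
    (r and q) or not q holds at w3, so Dia ((r and q) or not q) is true at w6.
Satisfying worlds: {w0, w1, w2, w3, w4, w5, w6}

w0, w1, w2, w3, w4, w5, w6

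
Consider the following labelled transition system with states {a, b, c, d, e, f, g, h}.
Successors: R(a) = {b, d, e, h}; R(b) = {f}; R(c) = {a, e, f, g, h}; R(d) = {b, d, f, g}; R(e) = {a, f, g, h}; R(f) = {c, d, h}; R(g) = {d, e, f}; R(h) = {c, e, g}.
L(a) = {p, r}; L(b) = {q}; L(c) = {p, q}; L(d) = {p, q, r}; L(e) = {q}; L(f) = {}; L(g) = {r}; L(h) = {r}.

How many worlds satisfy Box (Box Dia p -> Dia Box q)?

Let φ = Box (Box Dia p -> Dia Box q). Evaluate φ at each world:
  a (successors {b, d, e, h}): φ is false.
  b (successors {f}): φ is false.
  c (successors {a, e, f, g, h}): φ is false.
  d (successors {b, d, f, g}): φ is false.
  e (successors {a, f, g, h}): φ is false.
  f (successors {c, d, h}): φ is false.
  g (successors {d, e, f}): φ is false.
  h (successors {c, e, g}): φ is false.
For instance, at e:
  At e: Box (Box Dia p -> Dia Box q) requires Box Dia p -> Dia Box q at every successor {a, f, g, h}.
    Box Dia p -> Dia Box q fails at f, so Box (Box Dia p -> Dia Box q) is false at e.
      At f: Box Dia p is true, Dia Box q is false, so Box Dia p -> Dia Box q is false.
Satisfying worlds: none.

0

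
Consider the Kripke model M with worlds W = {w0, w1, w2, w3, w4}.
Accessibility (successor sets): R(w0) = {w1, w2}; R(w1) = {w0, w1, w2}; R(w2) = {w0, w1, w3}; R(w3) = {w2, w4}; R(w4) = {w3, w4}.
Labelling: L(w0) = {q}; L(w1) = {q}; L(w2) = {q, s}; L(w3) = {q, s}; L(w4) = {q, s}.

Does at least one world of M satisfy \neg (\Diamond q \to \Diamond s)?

Let φ = \neg (\Diamond q \to \Diamond s). Evaluate φ at each world:
  w0 (successors {w1, w2}): φ is false.
  w1 (successors {w0, w1, w2}): φ is false.
  w2 (successors {w0, w1, w3}): φ is false.
  w3 (successors {w2, w4}): φ is false.
  w4 (successors {w3, w4}): φ is false.
For instance, at w2:
  At w2: \Diamond q \to \Diamond s is true, so \neg (\Diamond q \to \Diamond s) is false.
    At w2: \Diamond q is true, \Diamond s is true, so \Diamond q \to \Diamond s is true.
      At w2: \Diamond q requires q at some successor in {w0, w1, w3}.
        q holds at w0, so \Diamond q is true at w2.
      At w2: \Diamond s requires s at some successor in {w0, w1, w3}.
        s holds at w3, so \Diamond s is true at w2.

No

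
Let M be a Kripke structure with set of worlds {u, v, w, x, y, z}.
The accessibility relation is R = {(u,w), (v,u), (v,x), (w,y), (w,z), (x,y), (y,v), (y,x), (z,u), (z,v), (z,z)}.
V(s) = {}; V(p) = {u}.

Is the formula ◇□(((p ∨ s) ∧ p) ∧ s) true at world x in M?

Recall that □ψ holds at a world iff ψ holds at every accessible world, and ◇ψ holds iff ψ holds at some accessible world.
At x: ◇□(((p ∨ s) ∧ p) ∧ s) requires □(((p ∨ s) ∧ p) ∧ s) at some successor in {y}.
  At y: □(((p ∨ s) ∧ p) ∧ s) is false.
So ◇□(((p ∨ s) ∧ p) ∧ s) is false at x.

No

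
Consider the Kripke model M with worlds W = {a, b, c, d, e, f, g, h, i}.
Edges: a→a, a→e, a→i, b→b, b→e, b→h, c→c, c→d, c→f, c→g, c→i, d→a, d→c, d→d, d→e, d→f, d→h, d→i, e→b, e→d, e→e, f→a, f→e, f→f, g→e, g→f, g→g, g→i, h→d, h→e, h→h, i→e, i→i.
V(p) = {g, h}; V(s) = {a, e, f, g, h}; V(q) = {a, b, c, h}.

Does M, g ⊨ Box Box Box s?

At g: Box Box Box s requires Box Box s at every successor {e, f, g, i}.
  Box Box s fails at e, so Box Box Box s is false at g.
    At e: Box Box s requires Box s at every successor {b, d, e}.
      Box s fails at b, so Box Box s is false at e.

No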